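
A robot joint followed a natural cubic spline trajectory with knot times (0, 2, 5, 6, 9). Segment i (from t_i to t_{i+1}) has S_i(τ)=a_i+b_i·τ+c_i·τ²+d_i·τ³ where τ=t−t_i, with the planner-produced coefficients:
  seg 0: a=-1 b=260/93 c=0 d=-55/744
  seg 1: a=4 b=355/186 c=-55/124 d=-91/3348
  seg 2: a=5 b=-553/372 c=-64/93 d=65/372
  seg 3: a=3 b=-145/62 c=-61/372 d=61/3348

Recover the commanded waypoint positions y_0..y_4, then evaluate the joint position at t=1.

y_0 = S_0(0) = a_0 = -1
y_1 = S_1(0) = a_1 = 4
y_2 = S_2(0) = a_2 = 5
y_3 = S_3(0) = a_3 = 3
y_4 = S_3(3) = -5
t_q=1 is in segment 0 (τ=1); S_0(τ)=427/248

y_0=-1 y_1=4 y_2=5 y_3=3 y_4=-5
S(1) = 427/248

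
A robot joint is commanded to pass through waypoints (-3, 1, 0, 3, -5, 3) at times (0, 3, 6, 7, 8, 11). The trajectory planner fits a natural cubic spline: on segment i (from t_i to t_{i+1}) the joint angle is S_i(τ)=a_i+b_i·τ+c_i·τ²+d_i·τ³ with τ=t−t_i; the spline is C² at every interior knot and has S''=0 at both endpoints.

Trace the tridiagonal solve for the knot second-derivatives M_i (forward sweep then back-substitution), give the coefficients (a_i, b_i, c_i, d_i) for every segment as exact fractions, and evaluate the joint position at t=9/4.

Δ: Δ0=4/3, Δ1=-1/3, Δ2=3, Δ3=-8, Δ4=8/3
row 1: diag=12, rhs=-10; c'=1/4, d'=-5/6
row 2: denom=8−3·1/4=29/4; d'=(20−3·-5/6)/(29/4)=90/29
row 3: denom=4−1·4/29=112/29; d'=(-66−1·90/29)/(112/29)=-501/28
row 4: denom=8−1·29/112=867/112; d'=(64−1·-501/28)/(867/112)=9172/867
back: M4=9172/867
back: M3=-501/28−29/112·9172/867=-17888/867
back: M2=90/29−4/29·-17888/867=5158/867
back: M1=-5/6−1/4·5158/867=-2012/867
M: M0=0, M1=-2012/867, M2=5158/867, M3=-17888/867, M4=9172/867, M5=0
seg 0: a=-3, c=M0/2=0, d=(M1−M0)/(6·3)=-1006/7803, b=Δ0−h0·(2M0+M1)/6=2162/867
seg 1: a=1, c=M1/2=-1006/867, d=(M2−M1)/(6·3)=1195/2601, b=Δ1−h1·(2M1+M2)/6=-856/867
seg 2: a=0, c=M2/2=2579/867, d=(M3−M2)/(6·1)=-3841/867, b=Δ2−h2·(2M2+M3)/6=3863/867
seg 3: a=3, c=M3/2=-8944/867, d=(M4−M3)/(6·1)=4510/867, b=Δ3−h3·(2M3+M4)/6=-834/289
seg 4: a=-5, c=M4/2=4586/867, d=(M5−M4)/(6·3)=-4586/7803, b=Δ4−h4·(2M4+M5)/6=-6860/867
t_q=9/4 → seg 0, τ=9/4; S=-3+2162/867·τ+0·τ²+-1006/7803·τ³=10563/9248

  seg 0: a=-3 b=2162/867 c=0 d=-1006/7803
  seg 1: a=1 b=-856/867 c=-1006/867 d=1195/2601
  seg 2: a=0 b=3863/867 c=2579/867 d=-3841/867
  seg 3: a=3 b=-834/289 c=-8944/867 d=4510/867
  seg 4: a=-5 b=-6860/867 c=4586/867 d=-4586/7803
S(9/4) = 10563/9248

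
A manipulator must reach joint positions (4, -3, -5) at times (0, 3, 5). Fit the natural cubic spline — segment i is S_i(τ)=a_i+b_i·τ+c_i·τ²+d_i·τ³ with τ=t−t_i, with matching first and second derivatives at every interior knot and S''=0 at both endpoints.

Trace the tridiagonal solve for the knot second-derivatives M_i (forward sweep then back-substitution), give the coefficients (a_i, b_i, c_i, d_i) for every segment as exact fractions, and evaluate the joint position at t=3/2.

Δ: Δ0=-7/3, Δ1=-1
row 1: diag=10, rhs=8; c'=1/5, d'=4/5
back: M1=4/5
M: M0=0, M1=4/5, M2=0
seg 0: a=4, c=M0/2=0, d=(M1−M0)/(6·3)=2/45, b=Δ0−h0·(2M0+M1)/6=-41/15
seg 1: a=-3, c=M1/2=2/5, d=(M2−M1)/(6·2)=-1/15, b=Δ1−h1·(2M1+M2)/6=-23/15
t_q=3/2 → seg 0, τ=3/2; S=4+-41/15·τ+0·τ²+2/45·τ³=1/20

  seg 0: a=4 b=-41/15 c=0 d=2/45
  seg 1: a=-3 b=-23/15 c=2/5 d=-1/15
S(3/2) = 1/20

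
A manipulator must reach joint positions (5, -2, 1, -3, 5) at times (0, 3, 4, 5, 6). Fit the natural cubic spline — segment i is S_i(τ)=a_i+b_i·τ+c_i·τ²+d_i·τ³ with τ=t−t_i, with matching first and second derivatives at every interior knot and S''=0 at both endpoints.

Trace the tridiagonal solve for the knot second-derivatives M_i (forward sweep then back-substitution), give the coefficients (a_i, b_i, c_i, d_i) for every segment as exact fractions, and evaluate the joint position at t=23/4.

  seg 0: a=5 b=-473/87 c=0 d=10/29
  seg 1: a=-2 b=337/87 c=90/29 d=-346/87
  seg 2: a=1 b=-161/87 c=-256/29 d=581/87
  seg 3: a=-3 b=46/87 c=325/29 d=-325/87
S(23/4) = 3943/1856

Δ: Δ0=-7/3, Δ1=3, Δ2=-4, Δ3=8
row 1: diag=8, rhs=32; c'=1/8, d'=4
row 2: denom=4−1·1/8=31/8; d'=(-42−1·4)/(31/8)=-368/31
row 3: denom=4−1·8/31=116/31; d'=(72−1·-368/31)/(116/31)=650/29
back: M3=650/29
back: M2=-368/31−8/31·650/29=-512/29
back: M1=4−1/8·-512/29=180/29
M: M0=0, M1=180/29, M2=-512/29, M3=650/29, M4=0
seg 0: a=5, c=M0/2=0, d=(M1−M0)/(6·3)=10/29, b=Δ0−h0·(2M0+M1)/6=-473/87
seg 1: a=-2, c=M1/2=90/29, d=(M2−M1)/(6·1)=-346/87, b=Δ1−h1·(2M1+M2)/6=337/87
seg 2: a=1, c=M2/2=-256/29, d=(M3−M2)/(6·1)=581/87, b=Δ2−h2·(2M2+M3)/6=-161/87
seg 3: a=-3, c=M3/2=325/29, d=(M4−M3)/(6·1)=-325/87, b=Δ3−h3·(2M3+M4)/6=46/87
t_q=23/4 → seg 3, τ=3/4; S=-3+46/87·τ+325/29·τ²+-325/87·τ³=3943/1856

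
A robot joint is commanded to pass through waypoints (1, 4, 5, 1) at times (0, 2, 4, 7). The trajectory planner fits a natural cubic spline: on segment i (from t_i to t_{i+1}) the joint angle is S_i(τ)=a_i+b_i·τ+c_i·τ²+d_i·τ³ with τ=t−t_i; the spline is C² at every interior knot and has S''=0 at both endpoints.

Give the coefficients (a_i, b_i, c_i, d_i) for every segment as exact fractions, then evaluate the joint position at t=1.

  seg 0: a=1 b=5/3 c=0 d=-1/24
  seg 1: a=4 b=7/6 c=-1/4 d=-1/24
  seg 2: a=5 b=-1/3 c=-1/2 d=1/18
S(1) = 21/8

Δ: Δ0=3/2, Δ1=1/2, Δ2=-4/3
row 1: diag=8, rhs=-6; c'=1/4, d'=-3/4
row 2: denom=10−2·1/4=19/2; d'=(-11−2·-3/4)/(19/2)=-1
back: M2=-1
back: M1=-3/4−1/4·-1=-1/2
M: M0=0, M1=-1/2, M2=-1, M3=0
seg 0: a=1, c=M0/2=0, d=(M1−M0)/(6·2)=-1/24, b=Δ0−h0·(2M0+M1)/6=5/3
seg 1: a=4, c=M1/2=-1/4, d=(M2−M1)/(6·2)=-1/24, b=Δ1−h1·(2M1+M2)/6=7/6
seg 2: a=5, c=M2/2=-1/2, d=(M3−M2)/(6·3)=1/18, b=Δ2−h2·(2M2+M3)/6=-1/3
t_q=1 → seg 0, τ=1; S=1+5/3·τ+0·τ²+-1/24·τ³=21/8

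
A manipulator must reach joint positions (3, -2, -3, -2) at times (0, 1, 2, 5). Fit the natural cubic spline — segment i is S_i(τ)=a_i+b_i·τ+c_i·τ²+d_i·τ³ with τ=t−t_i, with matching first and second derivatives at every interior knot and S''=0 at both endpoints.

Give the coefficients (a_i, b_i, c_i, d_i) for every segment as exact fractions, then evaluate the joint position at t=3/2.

  seg 0: a=3 b=-557/93 c=0 d=92/93
  seg 1: a=-2 b=-281/93 c=92/31 d=-88/93
  seg 2: a=-3 b=7/93 c=4/31 d=-4/279
S(3/2) = -179/62

Δ: Δ0=-5, Δ1=-1, Δ2=1/3
row 1: diag=4, rhs=24; c'=1/4, d'=6
row 2: denom=8−1·1/4=31/4; d'=(8−1·6)/(31/4)=8/31
back: M2=8/31
back: M1=6−1/4·8/31=184/31
M: M0=0, M1=184/31, M2=8/31, M3=0
seg 0: a=3, c=M0/2=0, d=(M1−M0)/(6·1)=92/93, b=Δ0−h0·(2M0+M1)/6=-557/93
seg 1: a=-2, c=M1/2=92/31, d=(M2−M1)/(6·1)=-88/93, b=Δ1−h1·(2M1+M2)/6=-281/93
seg 2: a=-3, c=M2/2=4/31, d=(M3−M2)/(6·3)=-4/279, b=Δ2−h2·(2M2+M3)/6=7/93
t_q=3/2 → seg 1, τ=1/2; S=-2+-281/93·τ+92/31·τ²+-88/93·τ³=-179/62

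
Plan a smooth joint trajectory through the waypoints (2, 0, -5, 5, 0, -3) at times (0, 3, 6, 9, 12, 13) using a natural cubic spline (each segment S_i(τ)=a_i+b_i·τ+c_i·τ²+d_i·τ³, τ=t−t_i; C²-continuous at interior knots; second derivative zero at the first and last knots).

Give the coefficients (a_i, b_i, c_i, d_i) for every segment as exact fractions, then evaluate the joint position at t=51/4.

  seg 0: a=2 b=61/1209 c=0 d=-289/3627
  seg 1: a=0 b=-2540/1209 c=-289/403 d=1042/3627
  seg 2: a=-5 b=1636/1209 c=753/403 d=-487/1209
  seg 3: a=5 b=157/93 c=-708/403 d=772/3627
  seg 4: a=0 b=-3755/1209 c=64/403 d=-64/1209
S(51/4) = -3647/1612

Δ: Δ0=-2/3, Δ1=-5/3, Δ2=10/3, Δ3=-5/3, Δ4=-3
row 1: diag=12, rhs=-6; c'=1/4, d'=-1/2
row 2: denom=12−3·1/4=45/4; d'=(30−3·-1/2)/(45/4)=14/5
row 3: denom=12−3·4/15=56/5; d'=(-30−3·14/5)/(56/5)=-24/7
row 4: denom=8−3·15/56=403/56; d'=(-8−3·-24/7)/(403/56)=128/403
back: M4=128/403
back: M3=-24/7−15/56·128/403=-1416/403
back: M2=14/5−4/15·-1416/403=1506/403
back: M1=-1/2−1/4·1506/403=-578/403
M: M0=0, M1=-578/403, M2=1506/403, M3=-1416/403, M4=128/403, M5=0
seg 0: a=2, c=M0/2=0, d=(M1−M0)/(6·3)=-289/3627, b=Δ0−h0·(2M0+M1)/6=61/1209
seg 1: a=0, c=M1/2=-289/403, d=(M2−M1)/(6·3)=1042/3627, b=Δ1−h1·(2M1+M2)/6=-2540/1209
seg 2: a=-5, c=M2/2=753/403, d=(M3−M2)/(6·3)=-487/1209, b=Δ2−h2·(2M2+M3)/6=1636/1209
seg 3: a=5, c=M3/2=-708/403, d=(M4−M3)/(6·3)=772/3627, b=Δ3−h3·(2M3+M4)/6=157/93
seg 4: a=0, c=M4/2=64/403, d=(M5−M4)/(6·1)=-64/1209, b=Δ4−h4·(2M4+M5)/6=-3755/1209
t_q=51/4 → seg 4, τ=3/4; S=0+-3755/1209·τ+64/403·τ²+-64/1209·τ³=-3647/1612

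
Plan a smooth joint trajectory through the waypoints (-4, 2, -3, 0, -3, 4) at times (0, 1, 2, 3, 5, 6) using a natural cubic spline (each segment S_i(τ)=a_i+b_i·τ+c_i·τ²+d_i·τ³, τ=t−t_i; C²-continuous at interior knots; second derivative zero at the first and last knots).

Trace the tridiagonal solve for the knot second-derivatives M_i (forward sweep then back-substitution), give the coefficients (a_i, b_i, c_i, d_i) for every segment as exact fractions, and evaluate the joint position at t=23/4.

Δ: Δ0=6, Δ1=-5, Δ2=3, Δ3=-3/2, Δ4=7
row 1: diag=4, rhs=-66; c'=1/4, d'=-33/2
row 2: denom=4−1·1/4=15/4; d'=(48−1·-33/2)/(15/4)=86/5
row 3: denom=6−1·4/15=86/15; d'=(-27−1·86/5)/(86/15)=-663/86
row 4: denom=6−2·15/43=228/43; d'=(51−2·-663/86)/(228/43)=238/19
back: M4=238/19
back: M3=-663/86−15/43·238/19=-459/38
back: M2=86/5−4/15·-459/38=388/19
back: M1=-33/2−1/4·388/19=-821/38
M: M0=0, M1=-821/38, M2=388/19, M3=-459/38, M4=238/19, M5=0
seg 0: a=-4, c=M0/2=0, d=(M1−M0)/(6·1)=-821/228, b=Δ0−h0·(2M0+M1)/6=2189/228
seg 1: a=2, c=M1/2=-821/76, d=(M2−M1)/(6·1)=1597/228, b=Δ1−h1·(2M1+M2)/6=-137/114
seg 2: a=-3, c=M2/2=194/19, d=(M3−M2)/(6·1)=-65/12, b=Δ2−h2·(2M2+M3)/6=-409/228
seg 3: a=0, c=M3/2=-459/76, d=(M4−M3)/(6·2)=935/456, b=Δ3−h3·(2M3+M4)/6=271/114
seg 4: a=-3, c=M4/2=119/19, d=(M5−M4)/(6·1)=-119/57, b=Δ4−h4·(2M4+M5)/6=161/57
t_q=23/4 → seg 4, τ=3/4; S=-3+161/57·τ+119/19·τ²+-119/57·τ³=2141/1216

  seg 0: a=-4 b=2189/228 c=0 d=-821/228
  seg 1: a=2 b=-137/114 c=-821/76 d=1597/228
  seg 2: a=-3 b=-409/228 c=194/19 d=-65/12
  seg 3: a=0 b=271/114 c=-459/76 d=935/456
  seg 4: a=-3 b=161/57 c=119/19 d=-119/57
S(23/4) = 2141/1216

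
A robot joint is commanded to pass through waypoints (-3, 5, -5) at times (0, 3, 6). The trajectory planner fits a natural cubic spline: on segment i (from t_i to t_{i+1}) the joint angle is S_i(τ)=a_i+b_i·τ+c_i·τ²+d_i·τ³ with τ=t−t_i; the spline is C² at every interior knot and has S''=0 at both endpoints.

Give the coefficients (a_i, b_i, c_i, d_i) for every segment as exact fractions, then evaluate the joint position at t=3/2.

Δ: Δ0=8/3, Δ1=-10/3
row 1: diag=12, rhs=-36; c'=1/4, d'=-3
back: M1=-3
M: M0=0, M1=-3, M2=0
seg 0: a=-3, c=M0/2=0, d=(M1−M0)/(6·3)=-1/6, b=Δ0−h0·(2M0+M1)/6=25/6
seg 1: a=5, c=M1/2=-3/2, d=(M2−M1)/(6·3)=1/6, b=Δ1−h1·(2M1+M2)/6=-1/3
t_q=3/2 → seg 0, τ=3/2; S=-3+25/6·τ+0·τ²+-1/6·τ³=43/16

  seg 0: a=-3 b=25/6 c=0 d=-1/6
  seg 1: a=5 b=-1/3 c=-3/2 d=1/6
S(3/2) = 43/16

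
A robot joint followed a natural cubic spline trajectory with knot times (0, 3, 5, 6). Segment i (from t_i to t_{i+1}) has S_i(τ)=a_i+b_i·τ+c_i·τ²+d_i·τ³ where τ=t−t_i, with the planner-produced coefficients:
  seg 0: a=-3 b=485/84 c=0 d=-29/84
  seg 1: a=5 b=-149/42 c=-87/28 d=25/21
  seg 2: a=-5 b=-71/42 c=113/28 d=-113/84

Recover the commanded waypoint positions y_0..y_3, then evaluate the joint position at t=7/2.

y_0=-3 y_1=5 y_2=-5 y_3=-4
S(7/2) = 291/112

y_0 = S_0(0) = a_0 = -3
y_1 = S_1(0) = a_1 = 5
y_2 = S_2(0) = a_2 = -5
y_3 = S_2(1) = -4
t_q=7/2 is in segment 1 (τ=1/2); S_1(τ)=291/112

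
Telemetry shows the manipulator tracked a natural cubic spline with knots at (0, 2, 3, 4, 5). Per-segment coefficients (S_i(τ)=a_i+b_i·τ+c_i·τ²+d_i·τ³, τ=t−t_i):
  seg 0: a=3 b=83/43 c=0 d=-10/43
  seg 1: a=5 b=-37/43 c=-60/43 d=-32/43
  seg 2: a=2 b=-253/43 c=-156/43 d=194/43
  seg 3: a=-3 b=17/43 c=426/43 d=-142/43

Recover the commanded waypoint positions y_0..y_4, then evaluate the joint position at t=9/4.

y_0 = S_0(0) = a_0 = 3
y_1 = S_1(0) = a_1 = 5
y_2 = S_2(0) = a_2 = 2
y_3 = S_3(0) = a_3 = -3
y_4 = S_3(1) = 4
t_q=9/4 is in segment 1 (τ=1/4); S_1(τ)=403/86

y_0=3 y_1=5 y_2=2 y_3=-3 y_4=4
S(9/4) = 403/86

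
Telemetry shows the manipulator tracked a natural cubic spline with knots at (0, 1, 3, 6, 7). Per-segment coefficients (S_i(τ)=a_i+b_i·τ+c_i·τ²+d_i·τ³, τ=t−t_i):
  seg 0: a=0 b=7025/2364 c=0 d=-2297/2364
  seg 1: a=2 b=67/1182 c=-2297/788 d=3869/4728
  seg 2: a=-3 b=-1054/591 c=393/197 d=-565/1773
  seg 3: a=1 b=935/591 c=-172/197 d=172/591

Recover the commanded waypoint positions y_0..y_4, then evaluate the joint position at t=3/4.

y_0=0 y_1=2 y_2=-3 y_3=1 y_4=2
S(3/4) = 91727/50432

y_0 = S_0(0) = a_0 = 0
y_1 = S_1(0) = a_1 = 2
y_2 = S_2(0) = a_2 = -3
y_3 = S_3(0) = a_3 = 1
y_4 = S_3(1) = 2
t_q=3/4 is in segment 0 (τ=3/4); S_0(τ)=91727/50432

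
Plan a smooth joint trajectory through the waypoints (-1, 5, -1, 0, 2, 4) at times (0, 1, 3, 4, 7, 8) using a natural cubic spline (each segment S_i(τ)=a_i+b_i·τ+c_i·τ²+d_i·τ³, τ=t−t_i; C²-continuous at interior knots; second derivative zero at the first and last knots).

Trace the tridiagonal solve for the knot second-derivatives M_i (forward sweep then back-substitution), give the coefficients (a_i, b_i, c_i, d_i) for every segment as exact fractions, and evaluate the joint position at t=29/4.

Δ: Δ0=6, Δ1=-3, Δ2=1, Δ3=2/3, Δ4=2
row 1: diag=6, rhs=-54; c'=1/3, d'=-9
row 2: denom=6−2·1/3=16/3; d'=(24−2·-9)/(16/3)=63/8
row 3: denom=8−1·3/16=125/16; d'=(-2−1·63/8)/(125/16)=-158/125
row 4: denom=8−3·48/125=856/125; d'=(8−3·-158/125)/(856/125)=737/428
back: M4=737/428
back: M3=-158/125−48/125·737/428=-206/107
back: M2=63/8−3/16·-206/107=3525/428
back: M1=-9−1/3·3525/428=-5027/428
M: M0=0, M1=-5027/428, M2=3525/428, M3=-206/107, M4=737/428, M5=0
seg 0: a=-1, c=M0/2=0, d=(M1−M0)/(6·1)=-5027/2568, b=Δ0−h0·(2M0+M1)/6=20435/2568
seg 1: a=5, c=M1/2=-5027/856, d=(M2−M1)/(6·2)=1069/642, b=Δ1−h1·(2M1+M2)/6=2677/1284
seg 2: a=-1, c=M2/2=3525/856, d=(M3−M2)/(6·1)=-4349/2568, b=Δ2−h2·(2M2+M3)/6=-1829/1284
seg 3: a=0, c=M3/2=-103/107, d=(M4−M3)/(6·3)=1561/7704, b=Δ3−h3·(2M3+M4)/6=4445/2568
seg 4: a=2, c=M4/2=737/856, d=(M5−M4)/(6·1)=-737/2568, b=Δ4−h4·(2M4+M5)/6=1831/1284
t_q=29/4 → seg 4, τ=1/4; S=2+1831/1284·τ+737/856·τ²+-737/2568·τ³=131801/54784

  seg 0: a=-1 b=20435/2568 c=0 d=-5027/2568
  seg 1: a=5 b=2677/1284 c=-5027/856 d=1069/642
  seg 2: a=-1 b=-1829/1284 c=3525/856 d=-4349/2568
  seg 3: a=0 b=4445/2568 c=-103/107 d=1561/7704
  seg 4: a=2 b=1831/1284 c=737/856 d=-737/2568
S(29/4) = 131801/54784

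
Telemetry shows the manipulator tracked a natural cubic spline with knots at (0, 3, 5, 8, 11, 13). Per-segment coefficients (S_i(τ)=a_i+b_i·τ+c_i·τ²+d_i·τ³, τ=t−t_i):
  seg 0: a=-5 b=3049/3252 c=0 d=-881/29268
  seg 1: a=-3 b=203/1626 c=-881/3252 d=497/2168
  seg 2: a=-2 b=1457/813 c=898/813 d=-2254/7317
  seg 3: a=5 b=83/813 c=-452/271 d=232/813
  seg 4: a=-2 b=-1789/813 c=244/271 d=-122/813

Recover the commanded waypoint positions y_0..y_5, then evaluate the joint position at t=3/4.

y_0=-5 y_1=-3 y_2=-2 y_3=5 y_4=-2 y_5=-4
S(3/4) = -298977/69376

y_0 = S_0(0) = a_0 = -5
y_1 = S_1(0) = a_1 = -3
y_2 = S_2(0) = a_2 = -2
y_3 = S_3(0) = a_3 = 5
y_4 = S_4(0) = a_4 = -2
y_5 = S_4(2) = -4
t_q=3/4 is in segment 0 (τ=3/4); S_0(τ)=-298977/69376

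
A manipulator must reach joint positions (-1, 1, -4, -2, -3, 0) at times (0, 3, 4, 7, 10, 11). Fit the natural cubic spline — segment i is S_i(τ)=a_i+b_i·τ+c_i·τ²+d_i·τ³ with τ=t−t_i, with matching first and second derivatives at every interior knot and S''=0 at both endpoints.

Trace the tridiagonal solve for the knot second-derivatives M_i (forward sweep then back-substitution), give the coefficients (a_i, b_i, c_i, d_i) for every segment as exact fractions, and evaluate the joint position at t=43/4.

  seg 0: a=-1 b=5173/1635 c=0 d=-1361/4905
  seg 1: a=1 b=-7076/1635 c=-1361/545 d=2984/1635
  seg 2: a=-4 b=-1258/327 c=1623/545 d=-803/1635
  seg 3: a=-2 b=1243/1635 c=-786/545 d=1762/4905
  seg 4: a=-3 b=2953/1635 c=976/545 d=-976/1635
S(43/4) = -97/109

Δ: Δ0=2/3, Δ1=-5, Δ2=2/3, Δ3=-1/3, Δ4=3
row 1: diag=8, rhs=-34; c'=1/8, d'=-17/4
row 2: denom=8−1·1/8=63/8; d'=(34−1·-17/4)/(63/8)=34/7
row 3: denom=12−3·8/21=76/7; d'=(-6−3·34/7)/(76/7)=-36/19
row 4: denom=8−3·21/76=545/76; d'=(20−3·-36/19)/(545/76)=1952/545
back: M4=1952/545
back: M3=-36/19−21/76·1952/545=-1572/545
back: M2=34/7−8/21·-1572/545=3246/545
back: M1=-17/4−1/8·3246/545=-2722/545
M: M0=0, M1=-2722/545, M2=3246/545, M3=-1572/545, M4=1952/545, M5=0
seg 0: a=-1, c=M0/2=0, d=(M1−M0)/(6·3)=-1361/4905, b=Δ0−h0·(2M0+M1)/6=5173/1635
seg 1: a=1, c=M1/2=-1361/545, d=(M2−M1)/(6·1)=2984/1635, b=Δ1−h1·(2M1+M2)/6=-7076/1635
seg 2: a=-4, c=M2/2=1623/545, d=(M3−M2)/(6·3)=-803/1635, b=Δ2−h2·(2M2+M3)/6=-1258/327
seg 3: a=-2, c=M3/2=-786/545, d=(M4−M3)/(6·3)=1762/4905, b=Δ3−h3·(2M3+M4)/6=1243/1635
seg 4: a=-3, c=M4/2=976/545, d=(M5−M4)/(6·1)=-976/1635, b=Δ4−h4·(2M4+M5)/6=2953/1635
t_q=43/4 → seg 4, τ=3/4; S=-3+2953/1635·τ+976/545·τ²+-976/1635·τ³=-97/109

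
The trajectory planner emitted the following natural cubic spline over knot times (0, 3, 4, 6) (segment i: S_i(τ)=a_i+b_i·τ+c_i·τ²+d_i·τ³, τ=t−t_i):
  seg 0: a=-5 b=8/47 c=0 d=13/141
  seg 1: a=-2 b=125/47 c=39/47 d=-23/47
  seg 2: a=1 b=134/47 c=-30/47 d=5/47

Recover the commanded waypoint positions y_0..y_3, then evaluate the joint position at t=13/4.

y_0=-5 y_1=-2 y_2=1 y_3=5
S(13/4) = -3883/3008

y_0 = S_0(0) = a_0 = -5
y_1 = S_1(0) = a_1 = -2
y_2 = S_2(0) = a_2 = 1
y_3 = S_2(2) = 5
t_q=13/4 is in segment 1 (τ=1/4); S_1(τ)=-3883/3008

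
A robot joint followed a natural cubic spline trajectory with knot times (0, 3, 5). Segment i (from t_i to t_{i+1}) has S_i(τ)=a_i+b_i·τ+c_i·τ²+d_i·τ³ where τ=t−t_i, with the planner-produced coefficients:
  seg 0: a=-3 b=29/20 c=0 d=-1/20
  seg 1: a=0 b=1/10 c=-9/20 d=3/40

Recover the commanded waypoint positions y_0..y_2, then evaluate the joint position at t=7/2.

y_0=-3 y_1=0 y_2=-1
S(7/2) = -17/320

y_0 = S_0(0) = a_0 = -3
y_1 = S_1(0) = a_1 = 0
y_2 = S_1(2) = -1
t_q=7/2 is in segment 1 (τ=1/2); S_1(τ)=-17/320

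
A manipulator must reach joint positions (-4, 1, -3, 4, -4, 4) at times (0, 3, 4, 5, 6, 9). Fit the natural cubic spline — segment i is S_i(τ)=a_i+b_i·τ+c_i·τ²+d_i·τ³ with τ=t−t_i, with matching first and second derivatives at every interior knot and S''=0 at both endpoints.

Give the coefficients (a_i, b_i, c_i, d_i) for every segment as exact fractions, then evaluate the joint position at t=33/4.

Δ: Δ0=5/3, Δ1=-4, Δ2=7, Δ3=-8, Δ4=8/3
row 1: diag=8, rhs=-34; c'=1/8, d'=-17/4
row 2: denom=4−1·1/8=31/8; d'=(66−1·-17/4)/(31/8)=562/31
row 3: denom=4−1·8/31=116/31; d'=(-90−1·562/31)/(116/31)=-838/29
row 4: denom=8−1·31/116=897/116; d'=(64−1·-838/29)/(897/116)=3592/299
back: M4=3592/299
back: M3=-838/29−31/116·3592/299=-9600/299
back: M2=562/31−8/31·-9600/299=7898/299
back: M1=-17/4−1/8·7898/299=-2258/299
M: M0=0, M1=-2258/299, M2=7898/299, M3=-9600/299, M4=3592/299, M5=0
seg 0: a=-4, c=M0/2=0, d=(M1−M0)/(6·3)=-1129/2691, b=Δ0−h0·(2M0+M1)/6=4882/897
seg 1: a=1, c=M1/2=-1129/299, d=(M2−M1)/(6·1)=5078/897, b=Δ1−h1·(2M1+M2)/6=-5279/897
seg 2: a=-3, c=M2/2=3949/299, d=(M3−M2)/(6·1)=-673/69, b=Δ2−h2·(2M2+M3)/6=3181/897
seg 3: a=4, c=M3/2=-4800/299, d=(M4−M3)/(6·1)=6596/897, b=Δ3−h3·(2M3+M4)/6=628/897
seg 4: a=-4, c=M4/2=1796/299, d=(M5−M4)/(6·3)=-1796/2691, b=Δ4−h4·(2M4+M5)/6=-8384/897
t_q=33/4 → seg 4, τ=9/4; S=-4+-8384/897·τ+1796/299·τ²+-1796/2691·τ³=-10637/4784

  seg 0: a=-4 b=4882/897 c=0 d=-1129/2691
  seg 1: a=1 b=-5279/897 c=-1129/299 d=5078/897
  seg 2: a=-3 b=3181/897 c=3949/299 d=-673/69
  seg 3: a=4 b=628/897 c=-4800/299 d=6596/897
  seg 4: a=-4 b=-8384/897 c=1796/299 d=-1796/2691
S(33/4) = -10637/4784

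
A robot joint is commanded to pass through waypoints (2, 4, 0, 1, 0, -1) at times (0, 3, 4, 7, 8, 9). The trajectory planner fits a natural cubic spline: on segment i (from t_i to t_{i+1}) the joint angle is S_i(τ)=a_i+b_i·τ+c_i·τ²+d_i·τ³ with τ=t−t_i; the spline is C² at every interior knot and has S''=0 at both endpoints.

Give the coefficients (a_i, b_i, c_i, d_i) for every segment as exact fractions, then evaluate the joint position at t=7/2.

Δ: Δ0=2/3, Δ1=-4, Δ2=1/3, Δ3=-1, Δ4=-1
row 1: diag=8, rhs=-28; c'=1/8, d'=-7/2
row 2: denom=8−1·1/8=63/8; d'=(26−1·-7/2)/(63/8)=236/63
row 3: denom=8−3·8/21=48/7; d'=(-8−3·236/63)/(48/7)=-101/36
row 4: denom=4−1·7/48=185/48; d'=(0−1·-101/36)/(185/48)=404/555
back: M4=404/555
back: M3=-101/36−7/48·404/555=-1616/555
back: M2=236/63−8/21·-1616/555=8084/1665
back: M1=-7/2−1/8·8084/1665=-6838/1665
M: M0=0, M1=-6838/1665, M2=8084/1665, M3=-1616/555, M4=404/555, M5=0
seg 0: a=2, c=M0/2=0, d=(M1−M0)/(6·3)=-3419/14985, b=Δ0−h0·(2M0+M1)/6=4529/1665
seg 1: a=4, c=M1/2=-3419/1665, d=(M2−M1)/(6·1)=829/555, b=Δ1−h1·(2M1+M2)/6=-5728/1665
seg 2: a=0, c=M2/2=4042/1665, d=(M3−M2)/(6·3)=-6466/14985, b=Δ2−h2·(2M2+M3)/6=-1021/333
seg 3: a=1, c=M3/2=-808/555, d=(M4−M3)/(6·1)=202/333, b=Δ3−h3·(2M3+M4)/6=-251/1665
seg 4: a=0, c=M4/2=202/555, d=(M5−M4)/(6·1)=-202/1665, b=Δ4−h4·(2M4+M5)/6=-2069/1665
t_q=7/2 → seg 1, τ=1/2; S=4+-5728/1665·τ+-3419/1665·τ²+829/555·τ³=26017/13320

  seg 0: a=2 b=4529/1665 c=0 d=-3419/14985
  seg 1: a=4 b=-5728/1665 c=-3419/1665 d=829/555
  seg 2: a=0 b=-1021/333 c=4042/1665 d=-6466/14985
  seg 3: a=1 b=-251/1665 c=-808/555 d=202/333
  seg 4: a=0 b=-2069/1665 c=202/555 d=-202/1665
S(7/2) = 26017/13320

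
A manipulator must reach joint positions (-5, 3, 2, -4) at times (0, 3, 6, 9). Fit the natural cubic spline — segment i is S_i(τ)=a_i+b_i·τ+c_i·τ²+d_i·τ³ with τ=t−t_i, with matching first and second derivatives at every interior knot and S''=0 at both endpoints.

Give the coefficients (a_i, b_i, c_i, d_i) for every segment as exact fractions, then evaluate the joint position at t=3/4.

Δ: Δ0=8/3, Δ1=-1/3, Δ2=-2
row 1: diag=12, rhs=-18; c'=1/4, d'=-3/2
row 2: denom=12−3·1/4=45/4; d'=(-10−3·-3/2)/(45/4)=-22/45
back: M2=-22/45
back: M1=-3/2−1/4·-22/45=-62/45
M: M0=0, M1=-62/45, M2=-22/45, M3=0
seg 0: a=-5, c=M0/2=0, d=(M1−M0)/(6·3)=-31/405, b=Δ0−h0·(2M0+M1)/6=151/45
seg 1: a=3, c=M1/2=-31/45, d=(M2−M1)/(6·3)=4/81, b=Δ1−h1·(2M1+M2)/6=58/45
seg 2: a=2, c=M2/2=-11/45, d=(M3−M2)/(6·3)=11/405, b=Δ2−h2·(2M2+M3)/6=-68/45
t_q=3/4 → seg 0, τ=3/4; S=-5+151/45·τ+0·τ²+-31/405·τ³=-161/64

  seg 0: a=-5 b=151/45 c=0 d=-31/405
  seg 1: a=3 b=58/45 c=-31/45 d=4/81
  seg 2: a=2 b=-68/45 c=-11/45 d=11/405
S(3/4) = -161/64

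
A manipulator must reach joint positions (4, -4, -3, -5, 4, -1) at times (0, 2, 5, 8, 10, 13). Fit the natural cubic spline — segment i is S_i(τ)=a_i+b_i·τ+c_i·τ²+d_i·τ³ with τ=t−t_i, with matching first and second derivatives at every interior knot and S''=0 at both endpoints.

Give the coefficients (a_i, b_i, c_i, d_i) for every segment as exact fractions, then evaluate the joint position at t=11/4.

  seg 0: a=4 b=-4163/813 c=0 d=911/3252
  seg 1: a=-4 b=-1430/813 c=911/542 d=-533/1626
  seg 2: a=-3 b=-853/1626 c=-344/271 d=1987/4878
  seg 3: a=-5 b=2323/813 c=1299/542 d=-5123/6504
  seg 4: a=4 b=4865/1626 c=-2525/1084 d=2525/9756
S(11/4) = -156513/34688

Δ: Δ0=-4, Δ1=1/3, Δ2=-2/3, Δ3=9/2, Δ4=-5/3
row 1: diag=10, rhs=26; c'=3/10, d'=13/5
row 2: denom=12−3·3/10=111/10; d'=(-6−3·13/5)/(111/10)=-46/37
row 3: denom=10−3·10/37=340/37; d'=(31−3·-46/37)/(340/37)=257/68
row 4: denom=10−2·37/170=813/85; d'=(-37−2·257/68)/(813/85)=-2525/542
back: M4=-2525/542
back: M3=257/68−37/170·-2525/542=1299/271
back: M2=-46/37−10/37·1299/271=-688/271
back: M1=13/5−3/10·-688/271=911/271
M: M0=0, M1=911/271, M2=-688/271, M3=1299/271, M4=-2525/542, M5=0
seg 0: a=4, c=M0/2=0, d=(M1−M0)/(6·2)=911/3252, b=Δ0−h0·(2M0+M1)/6=-4163/813
seg 1: a=-4, c=M1/2=911/542, d=(M2−M1)/(6·3)=-533/1626, b=Δ1−h1·(2M1+M2)/6=-1430/813
seg 2: a=-3, c=M2/2=-344/271, d=(M3−M2)/(6·3)=1987/4878, b=Δ2−h2·(2M2+M3)/6=-853/1626
seg 3: a=-5, c=M3/2=1299/542, d=(M4−M3)/(6·2)=-5123/6504, b=Δ3−h3·(2M3+M4)/6=2323/813
seg 4: a=4, c=M4/2=-2525/1084, d=(M5−M4)/(6·3)=2525/9756, b=Δ4−h4·(2M4+M5)/6=4865/1626
t_q=11/4 → seg 1, τ=3/4; S=-4+-1430/813·τ+911/542·τ²+-533/1626·τ³=-156513/34688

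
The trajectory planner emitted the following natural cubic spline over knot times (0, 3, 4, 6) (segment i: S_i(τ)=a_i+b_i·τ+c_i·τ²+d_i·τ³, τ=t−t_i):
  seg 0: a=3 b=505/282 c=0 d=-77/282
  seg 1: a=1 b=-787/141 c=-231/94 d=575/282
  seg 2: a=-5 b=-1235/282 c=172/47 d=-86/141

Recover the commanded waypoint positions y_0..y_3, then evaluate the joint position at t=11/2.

y_0 = S_0(0) = a_0 = 3
y_1 = S_1(0) = a_1 = 1
y_2 = S_2(0) = a_2 = -5
y_3 = S_2(2) = -4
t_q=11/2 is in segment 2 (τ=3/2); S_2(τ)=-507/94

y_0=3 y_1=1 y_2=-5 y_3=-4
S(11/2) = -507/94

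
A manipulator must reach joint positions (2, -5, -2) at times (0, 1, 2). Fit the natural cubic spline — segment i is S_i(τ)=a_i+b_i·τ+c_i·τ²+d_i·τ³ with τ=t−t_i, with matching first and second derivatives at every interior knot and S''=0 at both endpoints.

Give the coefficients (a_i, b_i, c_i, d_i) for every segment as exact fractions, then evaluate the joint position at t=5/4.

  seg 0: a=2 b=-19/2 c=0 d=5/2
  seg 1: a=-5 b=-2 c=15/2 d=-5/2
S(5/4) = -649/128

Δ: Δ0=-7, Δ1=3
row 1: diag=4, rhs=60; c'=1/4, d'=15
back: M1=15
M: M0=0, M1=15, M2=0
seg 0: a=2, c=M0/2=0, d=(M1−M0)/(6·1)=5/2, b=Δ0−h0·(2M0+M1)/6=-19/2
seg 1: a=-5, c=M1/2=15/2, d=(M2−M1)/(6·1)=-5/2, b=Δ1−h1·(2M1+M2)/6=-2
t_q=5/4 → seg 1, τ=1/4; S=-5+-2·τ+15/2·τ²+-5/2·τ³=-649/128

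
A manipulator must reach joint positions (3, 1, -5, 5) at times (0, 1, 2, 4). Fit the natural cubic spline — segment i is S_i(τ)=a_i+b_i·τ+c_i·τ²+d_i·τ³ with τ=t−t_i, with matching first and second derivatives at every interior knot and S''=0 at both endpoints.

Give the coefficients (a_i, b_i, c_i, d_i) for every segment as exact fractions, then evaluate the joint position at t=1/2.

Δ: Δ0=-2, Δ1=-6, Δ2=5
row 1: diag=4, rhs=-24; c'=1/4, d'=-6
row 2: denom=6−1·1/4=23/4; d'=(66−1·-6)/(23/4)=288/23
back: M2=288/23
back: M1=-6−1/4·288/23=-210/23
M: M0=0, M1=-210/23, M2=288/23, M3=0
seg 0: a=3, c=M0/2=0, d=(M1−M0)/(6·1)=-35/23, b=Δ0−h0·(2M0+M1)/6=-11/23
seg 1: a=1, c=M1/2=-105/23, d=(M2−M1)/(6·1)=83/23, b=Δ1−h1·(2M1+M2)/6=-116/23
seg 2: a=-5, c=M2/2=144/23, d=(M3−M2)/(6·2)=-24/23, b=Δ2−h2·(2M2+M3)/6=-77/23
t_q=1/2 → seg 0, τ=1/2; S=3+-11/23·τ+0·τ²+-35/23·τ³=473/184

  seg 0: a=3 b=-11/23 c=0 d=-35/23
  seg 1: a=1 b=-116/23 c=-105/23 d=83/23
  seg 2: a=-5 b=-77/23 c=144/23 d=-24/23
S(1/2) = 473/184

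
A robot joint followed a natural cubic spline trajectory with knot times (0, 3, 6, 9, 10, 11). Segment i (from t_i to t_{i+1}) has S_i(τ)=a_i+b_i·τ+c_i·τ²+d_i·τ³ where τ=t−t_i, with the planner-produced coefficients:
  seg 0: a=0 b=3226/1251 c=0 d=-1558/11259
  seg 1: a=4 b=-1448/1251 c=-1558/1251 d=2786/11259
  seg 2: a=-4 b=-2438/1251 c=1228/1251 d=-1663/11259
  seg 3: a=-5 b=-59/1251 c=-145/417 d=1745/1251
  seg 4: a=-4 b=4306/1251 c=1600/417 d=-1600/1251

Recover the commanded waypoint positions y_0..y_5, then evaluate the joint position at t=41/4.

y_0=0 y_1=4 y_2=-4 y_3=-5 y_4=-4 y_5=2
S(41/4) = -2435/834

y_0 = S_0(0) = a_0 = 0
y_1 = S_1(0) = a_1 = 4
y_2 = S_2(0) = a_2 = -4
y_3 = S_3(0) = a_3 = -5
y_4 = S_4(0) = a_4 = -4
y_5 = S_4(1) = 2
t_q=41/4 is in segment 4 (τ=1/4); S_4(τ)=-2435/834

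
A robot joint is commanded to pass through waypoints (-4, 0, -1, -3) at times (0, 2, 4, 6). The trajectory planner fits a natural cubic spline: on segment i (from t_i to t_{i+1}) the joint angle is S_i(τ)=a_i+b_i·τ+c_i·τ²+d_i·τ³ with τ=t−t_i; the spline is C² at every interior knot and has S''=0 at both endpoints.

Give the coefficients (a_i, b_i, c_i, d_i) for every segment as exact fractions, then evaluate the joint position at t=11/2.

  seg 0: a=-4 b=79/30 c=0 d=-19/120
  seg 1: a=0 b=11/15 c=-19/20 d=1/6
  seg 2: a=-1 b=-16/15 c=1/20 d=-1/120
S(11/2) = -161/64

Δ: Δ0=2, Δ1=-1/2, Δ2=-1
row 1: diag=8, rhs=-15; c'=1/4, d'=-15/8
row 2: denom=8−2·1/4=15/2; d'=(-3−2·-15/8)/(15/2)=1/10
back: M2=1/10
back: M1=-15/8−1/4·1/10=-19/10
M: M0=0, M1=-19/10, M2=1/10, M3=0
seg 0: a=-4, c=M0/2=0, d=(M1−M0)/(6·2)=-19/120, b=Δ0−h0·(2M0+M1)/6=79/30
seg 1: a=0, c=M1/2=-19/20, d=(M2−M1)/(6·2)=1/6, b=Δ1−h1·(2M1+M2)/6=11/15
seg 2: a=-1, c=M2/2=1/20, d=(M3−M2)/(6·2)=-1/120, b=Δ2−h2·(2M2+M3)/6=-16/15
t_q=11/2 → seg 2, τ=3/2; S=-1+-16/15·τ+1/20·τ²+-1/120·τ³=-161/64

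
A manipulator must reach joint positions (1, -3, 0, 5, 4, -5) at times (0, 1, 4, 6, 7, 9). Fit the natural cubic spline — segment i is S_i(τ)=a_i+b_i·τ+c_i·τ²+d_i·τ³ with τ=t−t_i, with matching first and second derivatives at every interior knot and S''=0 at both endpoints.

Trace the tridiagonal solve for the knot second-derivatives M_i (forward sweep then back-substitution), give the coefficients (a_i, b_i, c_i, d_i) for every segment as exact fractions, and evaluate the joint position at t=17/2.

Δ: Δ0=-4, Δ1=1, Δ2=5/2, Δ3=-1, Δ4=-9/2
row 1: diag=8, rhs=30; c'=3/8, d'=15/4
row 2: denom=10−3·3/8=71/8; d'=(9−3·15/4)/(71/8)=-18/71
row 3: denom=6−2·16/71=394/71; d'=(-21−2·-18/71)/(394/71)=-1455/394
row 4: denom=6−1·71/394=2293/394; d'=(-21−1·-1455/394)/(2293/394)=-6819/2293
back: M4=-6819/2293
back: M3=-1455/394−71/394·-6819/2293=-7239/2293
back: M2=-18/71−16/71·-7239/2293=1050/2293
back: M1=15/4−3/8·1050/2293=8205/2293
M: M0=0, M1=8205/2293, M2=1050/2293, M3=-7239/2293, M4=-6819/2293, M5=0
seg 0: a=1, c=M0/2=0, d=(M1−M0)/(6·1)=2735/4586, b=Δ0−h0·(2M0+M1)/6=-21079/4586
seg 1: a=-3, c=M1/2=8205/4586, d=(M2−M1)/(6·3)=-795/4586, b=Δ1−h1·(2M1+M2)/6=-6437/2293
seg 2: a=0, c=M2/2=525/2293, d=(M3−M2)/(6·2)=-2763/9172, b=Δ2−h2·(2M2+M3)/6=14891/4586
seg 3: a=5, c=M3/2=-7239/4586, d=(M4−M3)/(6·1)=70/2293, b=Δ3−h3·(2M3+M4)/6=2513/4586
seg 4: a=4, c=M4/2=-6819/4586, d=(M5−M4)/(6·2)=2273/9172, b=Δ4−h4·(2M4+M5)/6=-11545/4586
t_q=17/2 → seg 4, τ=3/2; S=4+-11545/4586·τ+-6819/4586·τ²+2273/9172·τ³=-167689/73376

  seg 0: a=1 b=-21079/4586 c=0 d=2735/4586
  seg 1: a=-3 b=-6437/2293 c=8205/4586 d=-795/4586
  seg 2: a=0 b=14891/4586 c=525/2293 d=-2763/9172
  seg 3: a=5 b=2513/4586 c=-7239/4586 d=70/2293
  seg 4: a=4 b=-11545/4586 c=-6819/4586 d=2273/9172
S(17/2) = -167689/73376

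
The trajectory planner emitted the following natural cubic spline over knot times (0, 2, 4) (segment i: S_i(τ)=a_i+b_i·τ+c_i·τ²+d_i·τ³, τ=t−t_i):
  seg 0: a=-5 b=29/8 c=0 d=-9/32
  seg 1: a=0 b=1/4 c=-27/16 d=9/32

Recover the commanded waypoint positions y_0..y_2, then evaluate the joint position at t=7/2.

y_0 = S_0(0) = a_0 = -5
y_1 = S_1(0) = a_1 = 0
y_2 = S_1(2) = -4
t_q=7/2 is in segment 1 (τ=3/2); S_1(τ)=-633/256

y_0=-5 y_1=0 y_2=-4
S(7/2) = -633/256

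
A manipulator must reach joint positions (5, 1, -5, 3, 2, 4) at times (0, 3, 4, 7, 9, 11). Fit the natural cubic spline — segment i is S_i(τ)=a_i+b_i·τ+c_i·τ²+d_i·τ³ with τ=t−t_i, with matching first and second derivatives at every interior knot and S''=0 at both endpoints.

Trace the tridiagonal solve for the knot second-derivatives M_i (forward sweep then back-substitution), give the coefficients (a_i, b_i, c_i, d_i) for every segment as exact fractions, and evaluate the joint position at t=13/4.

Δ: Δ0=-4/3, Δ1=-6, Δ2=8/3, Δ3=-1/2, Δ4=1
row 1: diag=8, rhs=-28; c'=1/8, d'=-7/2
row 2: denom=8−1·1/8=63/8; d'=(52−1·-7/2)/(63/8)=148/21
row 3: denom=10−3·8/21=62/7; d'=(-19−3·148/21)/(62/7)=-281/62
row 4: denom=8−2·7/31=234/31; d'=(9−2·-281/62)/(234/31)=280/117
back: M4=280/117
back: M3=-281/62−7/31·280/117=-1187/234
back: M2=148/21−8/21·-1187/234=3152/351
back: M1=-7/2−1/8·3152/351=-3245/702
M: M0=0, M1=-3245/702, M2=3152/351, M3=-1187/234, M4=280/117, M5=0
seg 0: a=5, c=M0/2=0, d=(M1−M0)/(6·3)=-3245/12636, b=Δ0−h0·(2M0+M1)/6=1373/1404
seg 1: a=1, c=M1/2=-3245/1404, d=(M2−M1)/(6·1)=1061/468, b=Δ1−h1·(2M1+M2)/6=-4181/702
seg 2: a=-5, c=M2/2=1576/351, d=(M3−M2)/(6·3)=-9865/12636, b=Δ2−h2·(2M2+M3)/6=-5303/1404
seg 3: a=3, c=M3/2=-1187/468, d=(M4−M3)/(6·2)=1747/2808, b=Δ3−h3·(2M3+M4)/6=1463/702
seg 4: a=2, c=M4/2=140/117, d=(M5−M4)/(6·2)=-70/351, b=Δ4−h4·(2M4+M5)/6=-209/351
t_q=13/4 → seg 1, τ=1/4; S=1+-4181/702·τ+-3245/1404·τ²+1061/468·τ³=-17911/29952

  seg 0: a=5 b=1373/1404 c=0 d=-3245/12636
  seg 1: a=1 b=-4181/702 c=-3245/1404 d=1061/468
  seg 2: a=-5 b=-5303/1404 c=1576/351 d=-9865/12636
  seg 3: a=3 b=1463/702 c=-1187/468 d=1747/2808
  seg 4: a=2 b=-209/351 c=140/117 d=-70/351
S(13/4) = -17911/29952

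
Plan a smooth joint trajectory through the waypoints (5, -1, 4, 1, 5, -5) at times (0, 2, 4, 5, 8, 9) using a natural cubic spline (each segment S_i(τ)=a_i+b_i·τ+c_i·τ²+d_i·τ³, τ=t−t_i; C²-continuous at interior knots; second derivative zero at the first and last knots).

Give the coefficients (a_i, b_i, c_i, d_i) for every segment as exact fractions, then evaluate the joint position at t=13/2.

Δ: Δ0=-3, Δ1=5/2, Δ2=-3, Δ3=4/3, Δ4=-10
row 1: diag=8, rhs=33; c'=1/4, d'=33/8
row 2: denom=6−2·1/4=11/2; d'=(-33−2·33/8)/(11/2)=-15/2
row 3: denom=8−1·2/11=86/11; d'=(26−1·-15/2)/(86/11)=737/172
row 4: denom=8−3·33/86=589/86; d'=(-68−3·737/172)/(589/86)=-13907/1178
back: M4=-13907/1178
back: M3=737/172−33/86·-13907/1178=5192/589
back: M2=-15/2−2/11·5192/589=-10723/1178
back: M1=33/8−1/4·-10723/1178=3770/589
M: M0=0, M1=3770/589, M2=-10723/1178, M3=5192/589, M4=-13907/1178, M5=0
seg 0: a=5, c=M0/2=0, d=(M1−M0)/(6·2)=1885/3534, b=Δ0−h0·(2M0+M1)/6=-9071/1767
seg 1: a=-1, c=M1/2=1885/589, d=(M2−M1)/(6·2)=-18263/14136, b=Δ1−h1·(2M1+M2)/6=2239/1767
seg 2: a=4, c=M2/2=-10723/2356, d=(M3−M2)/(6·1)=21107/7068, b=Δ2−h2·(2M2+M3)/6=-5071/3534
seg 3: a=1, c=M3/2=2596/589, d=(M4−M3)/(6·3)=-2699/2356, b=Δ3−h3·(2M3+M4)/6=-11159/7068
seg 4: a=5, c=M4/2=-13907/2356, d=(M5−M4)/(6·1)=13907/7068, b=Δ4−h4·(2M4+M5)/6=-21433/3534
t_q=13/2 → seg 3, τ=3/2; S=1+-11159/7068·τ+2596/589·τ²+-2699/2356·τ³=88251/18848

  seg 0: a=5 b=-9071/1767 c=0 d=1885/3534
  seg 1: a=-1 b=2239/1767 c=1885/589 d=-18263/14136
  seg 2: a=4 b=-5071/3534 c=-10723/2356 d=21107/7068
  seg 3: a=1 b=-11159/7068 c=2596/589 d=-2699/2356
  seg 4: a=5 b=-21433/3534 c=-13907/2356 d=13907/7068
S(13/2) = 88251/18848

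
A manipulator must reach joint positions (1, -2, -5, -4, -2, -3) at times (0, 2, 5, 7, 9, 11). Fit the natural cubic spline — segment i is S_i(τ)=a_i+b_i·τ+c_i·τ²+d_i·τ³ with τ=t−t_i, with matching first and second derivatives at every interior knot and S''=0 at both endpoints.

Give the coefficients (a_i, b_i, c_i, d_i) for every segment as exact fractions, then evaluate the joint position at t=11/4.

Δ: Δ0=-3/2, Δ1=-1, Δ2=1/2, Δ3=1, Δ4=-1/2
row 1: diag=10, rhs=3; c'=3/10, d'=3/10
row 2: denom=10−3·3/10=91/10; d'=(9−3·3/10)/(91/10)=81/91
row 3: denom=8−2·20/91=688/91; d'=(3−2·81/91)/(688/91)=111/688
row 4: denom=8−2·91/344=1285/172; d'=(-9−2·111/688)/(1285/172)=-3207/2570
back: M4=-3207/2570
back: M3=111/688−91/344·-3207/2570=1263/2570
back: M2=81/91−20/91·1263/2570=201/257
back: M1=3/10−3/10·201/257=84/1285
M: M0=0, M1=84/1285, M2=201/257, M3=1263/2570, M4=-3207/2570, M5=0
seg 0: a=1, c=M0/2=0, d=(M1−M0)/(6·2)=7/1285, b=Δ0−h0·(2M0+M1)/6=-3911/2570
seg 1: a=-2, c=M1/2=42/1285, d=(M2−M1)/(6·3)=307/7710, b=Δ1−h1·(2M1+M2)/6=-3743/2570
seg 2: a=-5, c=M2/2=201/514, d=(M3−M2)/(6·2)=-249/10280, b=Δ2−h2·(2M2+M3)/6=-238/1285
seg 3: a=-4, c=M3/2=1263/5140, d=(M4−M3)/(6·2)=-149/1028, b=Δ3−h3·(2M3+M4)/6=2797/2570
seg 4: a=-2, c=M4/2=-3207/5140, d=(M5−M4)/(6·2)=1069/10280, b=Δ4−h4·(2M4+M5)/6=853/2570
t_q=11/4 → seg 1, τ=3/4; S=-2+-3743/2570·τ+42/1285·τ²+307/7710·τ³=-502837/164480

  seg 0: a=1 b=-3911/2570 c=0 d=7/1285
  seg 1: a=-2 b=-3743/2570 c=42/1285 d=307/7710
  seg 2: a=-5 b=-238/1285 c=201/514 d=-249/10280
  seg 3: a=-4 b=2797/2570 c=1263/5140 d=-149/1028
  seg 4: a=-2 b=853/2570 c=-3207/5140 d=1069/10280
S(11/4) = -502837/164480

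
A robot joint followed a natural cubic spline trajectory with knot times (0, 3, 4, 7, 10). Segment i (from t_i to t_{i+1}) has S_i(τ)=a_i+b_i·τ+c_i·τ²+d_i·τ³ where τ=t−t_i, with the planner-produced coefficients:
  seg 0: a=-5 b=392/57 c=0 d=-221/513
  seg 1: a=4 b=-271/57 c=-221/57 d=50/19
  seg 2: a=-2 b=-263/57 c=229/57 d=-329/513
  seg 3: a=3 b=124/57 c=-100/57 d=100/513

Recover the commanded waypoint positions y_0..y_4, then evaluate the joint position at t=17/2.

y_0=-5 y_1=4 y_2=-2 y_3=3 y_4=-1
S(17/2) = 113/38

y_0 = S_0(0) = a_0 = -5
y_1 = S_1(0) = a_1 = 4
y_2 = S_2(0) = a_2 = -2
y_3 = S_3(0) = a_3 = 3
y_4 = S_3(3) = -1
t_q=17/2 is in segment 3 (τ=3/2); S_3(τ)=113/38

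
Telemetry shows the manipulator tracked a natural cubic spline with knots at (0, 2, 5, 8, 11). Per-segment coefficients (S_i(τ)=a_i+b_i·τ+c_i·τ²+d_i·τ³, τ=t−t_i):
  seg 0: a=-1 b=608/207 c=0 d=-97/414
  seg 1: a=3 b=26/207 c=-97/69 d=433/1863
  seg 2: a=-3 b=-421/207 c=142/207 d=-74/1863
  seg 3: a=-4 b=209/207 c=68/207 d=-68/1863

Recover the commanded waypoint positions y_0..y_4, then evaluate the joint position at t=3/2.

y_0 = S_0(0) = a_0 = -1
y_1 = S_1(0) = a_1 = 3
y_2 = S_2(0) = a_2 = -3
y_3 = S_3(0) = a_3 = -4
y_4 = S_3(3) = 1
t_q=3/2 is in segment 0 (τ=3/2); S_0(τ)=2887/1104

y_0=-1 y_1=3 y_2=-3 y_3=-4 y_4=1
S(3/2) = 2887/1104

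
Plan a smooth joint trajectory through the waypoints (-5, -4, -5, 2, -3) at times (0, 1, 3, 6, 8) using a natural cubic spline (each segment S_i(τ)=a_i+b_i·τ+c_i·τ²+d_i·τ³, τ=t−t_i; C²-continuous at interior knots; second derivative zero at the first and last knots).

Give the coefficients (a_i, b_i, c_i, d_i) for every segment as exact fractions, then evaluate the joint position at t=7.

  seg 0: a=-5 b=4369/3036 c=0 d=-1333/3036
  seg 1: a=-4 b=185/1518 c=-1333/1012 d=3055/6072
  seg 2: a=-5 b=676/759 c=861/506 d=-1853/4554
  seg 3: a=2 b=173/1518 c=-496/253 d=248/759
S(7) = 243/506

Δ: Δ0=1, Δ1=-1/2, Δ2=7/3, Δ3=-5/2
row 1: diag=6, rhs=-9; c'=1/3, d'=-3/2
row 2: denom=10−2·1/3=28/3; d'=(17−2·-3/2)/(28/3)=15/7
row 3: denom=10−3·9/28=253/28; d'=(-29−3·15/7)/(253/28)=-992/253
back: M3=-992/253
back: M2=15/7−9/28·-992/253=861/253
back: M1=-3/2−1/3·861/253=-1333/506
M: M0=0, M1=-1333/506, M2=861/253, M3=-992/253, M4=0
seg 0: a=-5, c=M0/2=0, d=(M1−M0)/(6·1)=-1333/3036, b=Δ0−h0·(2M0+M1)/6=4369/3036
seg 1: a=-4, c=M1/2=-1333/1012, d=(M2−M1)/(6·2)=3055/6072, b=Δ1−h1·(2M1+M2)/6=185/1518
seg 2: a=-5, c=M2/2=861/506, d=(M3−M2)/(6·3)=-1853/4554, b=Δ2−h2·(2M2+M3)/6=676/759
seg 3: a=2, c=M3/2=-496/253, d=(M4−M3)/(6·2)=248/759, b=Δ3−h3·(2M3+M4)/6=173/1518
t_q=7 → seg 3, τ=1; S=2+173/1518·τ+-496/253·τ²+248/759·τ³=243/506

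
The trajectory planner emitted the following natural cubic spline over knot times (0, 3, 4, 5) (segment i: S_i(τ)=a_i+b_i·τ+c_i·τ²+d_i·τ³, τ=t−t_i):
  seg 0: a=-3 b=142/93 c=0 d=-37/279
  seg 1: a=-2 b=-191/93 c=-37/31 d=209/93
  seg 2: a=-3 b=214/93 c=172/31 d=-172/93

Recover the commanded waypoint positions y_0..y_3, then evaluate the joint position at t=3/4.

y_0 = S_0(0) = a_0 = -3
y_1 = S_1(0) = a_1 = -2
y_2 = S_2(0) = a_2 = -3
y_3 = S_2(1) = 3
t_q=3/4 is in segment 0 (τ=3/4); S_0(τ)=-3791/1984

y_0=-3 y_1=-2 y_2=-3 y_3=3
S(3/4) = -3791/1984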